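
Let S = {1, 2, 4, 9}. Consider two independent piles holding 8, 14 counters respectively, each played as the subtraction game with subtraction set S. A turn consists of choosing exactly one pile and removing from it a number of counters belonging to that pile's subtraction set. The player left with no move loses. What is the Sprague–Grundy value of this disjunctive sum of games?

2

All piles use S = {1, 2, 4, 9}:
G(0) = 0
G(1) = mex{0} = 1
G(2) = mex{1,0} = 2
G(3) = mex{2,1} = 0
G(4) = mex{0,2,0} = 1
G(5) = mex{1,0,1} = 2
G(6) = mex{2,1,2} = 0
G(7) = mex{0,2,0} = 1
G(8) = mex{1,0,1} = 2
G(9) = mex{2,1,2,0} = 3
G(10) = mex{3,2,0,1} = 4
G(11) = mex{4,3,1,2} = 0
G(12) = mex{0,4,2,0} = 1
G(13) = mex{1,0,3,1} = 2
G(14) = mex{2,1,4,2} = 0
Pile A: G(8) = 2.
Pile B: G(14) = 0.
Combined Grundy value = 2 ⊕ 0 = 2.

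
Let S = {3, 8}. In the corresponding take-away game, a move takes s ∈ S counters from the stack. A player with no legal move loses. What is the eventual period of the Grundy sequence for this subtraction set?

11

G(0) = 0
G(1) = mex{} = 0
G(2) = mex{} = 0
G(3) = mex{0} = 1
G(4) = mex{0} = 1
G(5) = mex{0} = 1
G(6) = mex{1} = 0
G(7) = mex{1} = 0
G(8) = mex{1,0} = 2
G(9) = mex{0,0} = 1
G(10) = mex{0,0} = 1
G(11) = mex{2,1} = 0
G(12) = mex{1,1} = 0
G(13) = mex{1,1} = 0
G(14) = mex{0,0} = 1
G(15) = mex{0,0} = 1
G(16) = mex{0,2} = 1
G(17) = mex{1,1} = 0
G(18) = mex{1,1} = 0
G(19) = mex{1,0} = 2
G(20) = mex{0,0} = 1
G(21) = mex{0,0} = 1
G(22) = mex{2,1} = 0
G(23) = mex{1,1} = 0
G(n+11) = G(n) holds for n = 0,…,7 (a full window of length max(S) = 8), so the sequence is purely periodic with period 11.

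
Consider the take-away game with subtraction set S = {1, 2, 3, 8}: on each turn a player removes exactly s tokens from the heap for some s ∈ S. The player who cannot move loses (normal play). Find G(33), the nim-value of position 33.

G(0) = 0
G(1) = mex{0} = 1
G(2) = mex{1,0} = 2
G(3) = mex{2,1,0} = 3
G(4) = mex{3,2,1} = 0
G(5) = mex{0,3,2} = 1
G(6) = mex{1,0,3} = 2
G(7) = mex{2,1,0} = 3
G(8) = mex{3,2,1,0} = 4
G(9) = mex{4,3,2,1} = 0
G(10) = mex{0,4,3,2} = 1
G(11) = mex{1,0,4,3} = 2
G(12) = mex{2,1,0,0} = 3
G(13) = mex{3,2,1,1} = 0
G(14) = mex{0,3,2,2} = 1
G(15) = mex{1,0,3,3} = 2
G(16) = mex{2,1,0,4} = 3
G(17) = mex{3,2,1,0} = 4
G(18) = mex{4,3,2,1} = 0
G(19) = mex{0,4,3,2} = 1
G(20) = mex{1,0,4,3} = 2
G(21) = mex{2,1,0,0} = 3
G(22) = mex{3,2,1,1} = 0
G(23) = mex{0,3,2,2} = 1
G(24) = mex{1,0,3,3} = 2
G(25) = mex{2,1,0,4} = 3
G(26) = mex{3,2,1,0} = 4
G(27) = mex{4,3,2,1} = 0
G(28) = mex{0,4,3,2} = 1
G(29) = mex{1,0,4,3} = 2
G(30) = mex{2,1,0,0} = 3
G(31) = mex{3,2,1,1} = 0
G(32) = mex{0,3,2,2} = 1
G(33) = mex{1,0,3,3} = 2

2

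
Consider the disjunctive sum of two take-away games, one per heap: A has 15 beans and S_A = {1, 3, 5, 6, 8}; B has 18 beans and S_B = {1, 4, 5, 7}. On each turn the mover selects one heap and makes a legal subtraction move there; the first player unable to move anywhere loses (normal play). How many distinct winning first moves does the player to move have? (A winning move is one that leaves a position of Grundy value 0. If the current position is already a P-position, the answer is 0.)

Heap A, S = {1, 3, 5, 6, 8}:
n :  0  1  2  3  4  5  6  7  8  9 10 11 12 13 14 15
G :  0  1  0  1  0  1  2  3  2  3  2  0  1  0  1  0
G_A(15) = 0.
Heap B, S = {1, 4, 5, 7}:
G(0) = 0
G(1) = mex{0} = 1
G(2) = mex{1} = 0
G(3) = mex{0} = 1
G(4) = mex{1,0} = 2
G(5) = mex{2,1,0} = 3
G(6) = mex{3,0,1} = 2
G(7) = mex{2,1,0,0} = 3
G(8) = mex{3,2,1,1} = 0
G(9) = mex{0,3,2,0} = 1
G(10) = mex{1,2,3,1} = 0
G(11) = mex{0,3,2,2} = 1
G(12) = mex{1,0,3,3} = 2
G(13) = mex{2,1,0,2} = 3
G(14) = mex{3,0,1,3} = 2
G(15) = mex{2,1,0,0} = 3
G(16) = mex{3,2,1,1} = 0
G(17) = mex{0,3,2,0} = 1
G(18) = mex{1,2,3,1} = 0
G_B(18) = 0.
Combined Grundy value = 0 ⊕ 0 = 0.
A winning move leaves total XOR = 0, i.e. changes one component's Grundy value g to g ⊕ X where X is the current total.
Heap A: target g' = 0⊕0 = 0, but every legal move changes the Grundy value (mex property), so 0 moves.
Heap B: target g' = 0⊕0 = 0, but every legal move changes the Grundy value (mex property), so 0 moves.

0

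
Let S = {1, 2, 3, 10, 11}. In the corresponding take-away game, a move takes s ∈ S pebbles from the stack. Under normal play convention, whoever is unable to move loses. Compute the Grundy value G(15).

3

G(0) = 0
G(1) = mex{0} = 1
G(2) = mex{1,0} = 2
G(3) = mex{2,1,0} = 3
G(4) = mex{3,2,1} = 0
G(5) = mex{0,3,2} = 1
G(6) = mex{1,0,3} = 2
G(7) = mex{2,1,0} = 3
G(8) = mex{3,2,1} = 0
G(9) = mex{0,3,2} = 1
G(10) = mex{1,0,3,0} = 2
G(11) = mex{2,1,0,1,0} = 3
G(12) = mex{3,2,1,2,1} = 0
G(13) = mex{0,3,2,3,2} = 1
G(14) = mex{1,0,3,0,3} = 2
G(15) = mex{2,1,0,1,0} = 3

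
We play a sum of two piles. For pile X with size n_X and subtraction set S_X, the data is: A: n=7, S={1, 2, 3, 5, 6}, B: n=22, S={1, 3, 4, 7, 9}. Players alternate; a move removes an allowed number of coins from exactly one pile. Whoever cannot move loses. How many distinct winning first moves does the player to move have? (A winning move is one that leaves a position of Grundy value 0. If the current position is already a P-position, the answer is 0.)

5

Pile A, S = {1, 2, 3, 5, 6}:
n : 0 1 2 3 4 5 6 7
G : 0 1 2 3 0 1 2 3
G_A(7) = 3.
Pile B, S = {1, 3, 4, 7, 9}:
G(0) = 0
G(1) = mex{0} = 1
G(2) = mex{1} = 0
G(3) = mex{0,0} = 1
G(4) = mex{1,1,0} = 2
G(5) = mex{2,0,1} = 3
G(6) = mex{3,1,0} = 2
G(7) = mex{2,2,1,0} = 3
G(8) = mex{3,3,2,1} = 0
G(9) = mex{0,2,3,0,0} = 1
G(10) = mex{1,3,2,1,1} = 0
G(11) = mex{0,0,3,2,0} = 1
G(12) = mex{1,1,0,3,1} = 2
G(13) = mex{2,0,1,2,2} = 3
G(14) = mex{3,1,0,3,3} = 2
G(15) = mex{2,2,1,0,2} = 3
G(16) = mex{3,3,2,1,3} = 0
G(17) = mex{0,2,3,0,0} = 1
G(18) = mex{1,3,2,1,1} = 0
G(19) = mex{0,0,3,2,0} = 1
G(20) = mex{1,1,0,3,1} = 2
G(21) = mex{2,0,1,2,2} = 3
G(22) = mex{3,1,0,3,3} = 2
G_B(22) = 2.
Combined Grundy value = 3 ⊕ 2 = 1.
A winning move leaves total XOR = 0, i.e. changes one component's Grundy value g to g ⊕ X where X is the current total.
Pile A: need g' = 3⊕1 = 2. Options: 7−1→G=2, 7−2→G=1, 7−3→G=0, 7−5→G=2, 7−6→G=1. Hits: 2.
Pile B: need g' = 2⊕1 = 3. Options: 22−1→G=3, 22−3→G=1, 22−4→G=0, 22−7→G=3, 22−9→G=3. Hits: 3.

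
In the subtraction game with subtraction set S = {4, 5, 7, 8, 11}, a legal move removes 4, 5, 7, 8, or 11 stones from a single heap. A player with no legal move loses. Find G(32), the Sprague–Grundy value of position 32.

0

G(0) = 0
G(1) = mex{} = 0
G(2) = mex{} = 0
G(3) = mex{} = 0
G(4) = mex{0} = 1
G(5) = mex{0,0} = 1
G(6) = mex{0,0} = 1
G(7) = mex{0,0,0} = 1
G(8) = mex{1,0,0,0} = 2
G(9) = mex{1,1,0,0} = 2
G(10) = mex{1,1,0,0} = 2
G(11) = mex{1,1,1,0,0} = 2
G(12) = mex{2,1,1,1,0} = 3
G(13) = mex{2,2,1,1,0} = 3
G(14) = mex{2,2,1,1,0} = 3
G(15) = mex{2,2,2,1,1} = 0
G(16) = mex{3,2,2,2,1} = 0
G(17) = mex{3,3,2,2,1} = 0
G(18) = mex{3,3,2,2,1} = 0
G(19) = mex{0,3,3,2,2} = 1
G(20) = mex{0,0,3,3,2} = 1
G(21) = mex{0,0,3,3,2} = 1
G(22) = mex{0,0,0,3,2} = 1
G(23) = mex{1,0,0,0,3} = 2
G(24) = mex{1,1,0,0,3} = 2
G(25) = mex{1,1,0,0,3} = 2
G(26) = mex{1,1,1,0,0} = 2
G(27) = mex{2,1,1,1,0} = 3
G(28) = mex{2,2,1,1,0} = 3
G(29) = mex{2,2,1,1,0} = 3
G(30) = mex{2,2,2,1,1} = 0
G(31) = mex{3,2,2,2,1} = 0
G(32) = mex{3,3,2,2,1} = 0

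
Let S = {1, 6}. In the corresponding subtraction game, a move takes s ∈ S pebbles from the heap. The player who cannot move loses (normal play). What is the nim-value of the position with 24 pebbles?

1

n :  0  1  2  3  4  5  6  7  8  9 10 11 12 13 14 15 16 17 18 19 20 21 22 23 24
G :  0  1  0  1  0  1  2  0  1  0  1  0  1  2  0  1  0  1  0  1  2  0  1  0  1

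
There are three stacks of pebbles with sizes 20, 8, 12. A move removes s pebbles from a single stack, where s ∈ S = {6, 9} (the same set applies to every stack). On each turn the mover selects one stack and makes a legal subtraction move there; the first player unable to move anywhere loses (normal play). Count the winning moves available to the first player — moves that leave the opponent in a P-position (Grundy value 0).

1

All stacks use S = {6, 9}:
G(0) = 0
G(1) = mex{} = 0
G(2) = mex{} = 0
G(3) = mex{} = 0
G(4) = mex{} = 0
G(5) = mex{} = 0
G(6) = mex{0} = 1
G(7) = mex{0} = 1
G(8) = mex{0} = 1
G(9) = mex{0,0} = 1
G(10) = mex{0,0} = 1
G(11) = mex{0,0} = 1
G(12) = mex{1,0} = 2
G(13) = mex{1,0} = 2
G(14) = mex{1,0} = 2
G(15) = mex{1,1} = 0
G(16) = mex{1,1} = 0
G(17) = mex{1,1} = 0
G(18) = mex{2,1} = 0
G(19) = mex{2,1} = 0
G(20) = mex{2,1} = 0
Stack A: G(20) = 0.
Stack B: G(8) = 1.
Stack C: G(12) = 2.
Combined Grundy value = 0 ⊕ 1 ⊕ 2 = 3.
A winning move leaves total XOR = 0, i.e. changes one component's Grundy value g to g ⊕ X where X is the current total.
Stack A: need g' = 0⊕3 = 3. Options: 20−6→G=2, 20−9→G=1. Hits: 0.
Stack B: need g' = 1⊕3 = 2. Options: 8−6→G=0. Hits: 0.
Stack C: need g' = 2⊕3 = 1. Options: 12−6→G=1, 12−9→G=0. Hits: 1.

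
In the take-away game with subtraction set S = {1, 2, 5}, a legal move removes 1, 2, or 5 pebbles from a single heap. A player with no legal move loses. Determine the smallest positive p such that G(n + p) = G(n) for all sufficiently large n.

G(0) = 0
G(1) = mex{0} = 1
G(2) = mex{1,0} = 2
G(3) = mex{2,1} = 0
G(4) = mex{0,2} = 1
G(5) = mex{1,0,0} = 2
G(6) = mex{2,1,1} = 0
G(7) = mex{0,2,2} = 1
G(8) = mex{1,0,0} = 2
G(9) = mex{2,1,1} = 0
G(10) = mex{0,2,2} = 1
G(11) = mex{1,0,0} = 2
G(12) = mex{2,1,1} = 0
G(13) = mex{0,2,2} = 1
G(14) = mex{1,0,0} = 2
G(n+3) = G(n) holds for n = 0,…,4 (a full window of length max(S) = 5), so the sequence is purely periodic with period 3.

3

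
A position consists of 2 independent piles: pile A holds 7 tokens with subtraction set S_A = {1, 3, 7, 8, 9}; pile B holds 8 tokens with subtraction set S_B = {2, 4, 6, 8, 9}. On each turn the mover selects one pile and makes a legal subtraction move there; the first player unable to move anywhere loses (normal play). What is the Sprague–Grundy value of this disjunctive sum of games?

Pile A, S = {1, 3, 7, 8, 9}:
n : 0 1 2 3 4 5 6 7
G : 0 1 0 1 0 1 0 1
G_A(7) = 1.
Pile B, S = {2, 4, 6, 8, 9}:
n : 0 1 2 3 4 5 6 7 8
G : 0 0 1 1 2 2 3 3 4
G_B(8) = 4.
Combined Grundy value = 1 ⊕ 4 = 5.

5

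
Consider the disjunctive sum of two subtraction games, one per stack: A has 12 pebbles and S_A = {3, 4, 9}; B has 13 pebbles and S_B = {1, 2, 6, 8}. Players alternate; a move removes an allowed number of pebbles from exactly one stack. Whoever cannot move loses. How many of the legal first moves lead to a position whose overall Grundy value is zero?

Stack A, S = {3, 4, 9}:
n :  0  1  2  3  4  5  6  7  8  9 10 11 12
G :  0  0  0  1  1  1  2  0  0  3  1  1  2
G_A(12) = 2.
Stack B, S = {1, 2, 6, 8}:
G(0) = 0
G(1) = mex{0} = 1
G(2) = mex{1,0} = 2
G(3) = mex{2,1} = 0
G(4) = mex{0,2} = 1
G(5) = mex{1,0} = 2
G(6) = mex{2,1,0} = 3
G(7) = mex{3,2,1} = 0
G(8) = mex{0,3,2,0} = 1
G(9) = mex{1,0,0,1} = 2
G(10) = mex{2,1,1,2} = 0
G(11) = mex{0,2,2,0} = 1
G(12) = mex{1,0,3,1} = 2
G(13) = mex{2,1,0,2} = 3
G_B(13) = 3.
Combined Grundy value = 2 ⊕ 3 = 1.
A winning move leaves total XOR = 0, i.e. changes one component's Grundy value g to g ⊕ X where X is the current total.
Stack A: need g' = 2⊕1 = 3. Options: 12−3→G=3, 12−4→G=0, 12−9→G=1. Hits: 1.
Stack B: need g' = 3⊕1 = 2. Options: 13−1→G=2, 13−2→G=1, 13−6→G=0, 13−8→G=2. Hits: 2.

3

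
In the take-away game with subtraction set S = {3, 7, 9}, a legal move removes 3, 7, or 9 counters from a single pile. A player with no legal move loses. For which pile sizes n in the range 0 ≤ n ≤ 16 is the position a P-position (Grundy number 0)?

0, 1, 2, 6, 12, 14, 16

G(0) = 0
G(1) = mex{} = 0
G(2) = mex{} = 0
G(3) = mex{0} = 1
G(4) = mex{0} = 1
G(5) = mex{0} = 1
G(6) = mex{1} = 0
G(7) = mex{1,0} = 2
G(8) = mex{1,0} = 2
G(9) = mex{0,0,0} = 1
G(10) = mex{2,1,0} = 3
G(11) = mex{2,1,0} = 3
G(12) = mex{1,1,1} = 0
G(13) = mex{3,0,1} = 2
G(14) = mex{3,2,1} = 0
G(15) = mex{0,2,0} = 1
G(16) = mex{2,1,2} = 0
P-positions are exactly the n with G(n) = 0.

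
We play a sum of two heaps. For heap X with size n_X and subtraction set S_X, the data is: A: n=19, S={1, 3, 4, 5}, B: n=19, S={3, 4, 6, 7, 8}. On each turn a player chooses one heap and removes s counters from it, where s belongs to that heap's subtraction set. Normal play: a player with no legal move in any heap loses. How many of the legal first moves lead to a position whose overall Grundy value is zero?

3

Heap A, S = {1, 3, 4, 5}:
n :  0  1  2  3  4  5  6  7  8  9 10 11 12 13 14 15 16 17 18 19
G :  0  1  0  1  2  3  2  3  0  1  0  1  2  3  2  3  0  1  0  1
G_A(19) = 1.
Heap B, S = {3, 4, 6, 7, 8}:
n :  0  1  2  3  4  5  6  7  8  9 10 11 12 13 14 15 16 17 18 19
G :  0  0  0  1  1  1  2  2  2  3  3  0  0  0  1  1  1  2  2  2
G_B(19) = 2.
Combined Grundy value = 1 ⊕ 2 = 3.
A winning move leaves total XOR = 0, i.e. changes one component's Grundy value g to g ⊕ X where X is the current total.
Heap A: need g' = 1⊕3 = 2. Options: 19−1→G=0, 19−3→G=0, 19−4→G=3, 19−5→G=2. Hits: 1.
Heap B: need g' = 2⊕3 = 1. Options: 19−3→G=1, 19−4→G=1, 19−6→G=0, 19−7→G=0, 19−8→G=0. Hits: 2.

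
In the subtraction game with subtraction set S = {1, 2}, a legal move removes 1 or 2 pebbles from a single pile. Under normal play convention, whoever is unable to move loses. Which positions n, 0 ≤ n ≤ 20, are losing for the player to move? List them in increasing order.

G(0) = 0
G(1) = mex{0} = 1
G(2) = mex{1,0} = 2
G(3) = mex{2,1} = 0
G(4) = mex{0,2} = 1
G(5) = mex{1,0} = 2
G(6) = mex{2,1} = 0
G(7) = mex{0,2} = 1
G(8) = mex{1,0} = 2
G(9) = mex{2,1} = 0
G(10) = mex{0,2} = 1
G(11) = mex{1,0} = 2
G(12) = mex{2,1} = 0
G(13) = mex{0,2} = 1
G(14) = mex{1,0} = 2
G(15) = mex{2,1} = 0
G(16) = mex{0,2} = 1
G(17) = mex{1,0} = 2
G(18) = mex{2,1} = 0
G(19) = mex{0,2} = 1
G(20) = mex{1,0} = 2
P-positions are exactly the n with G(n) = 0.

0, 3, 6, 9, 12, 15, 18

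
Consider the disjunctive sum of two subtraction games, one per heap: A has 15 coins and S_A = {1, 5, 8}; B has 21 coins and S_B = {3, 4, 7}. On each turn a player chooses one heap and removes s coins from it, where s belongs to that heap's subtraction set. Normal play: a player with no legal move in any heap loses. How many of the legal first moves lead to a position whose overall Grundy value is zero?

Heap A, S = {1, 5, 8}:
n :  0  1  2  3  4  5  6  7  8  9 10 11 12 13 14 15
G :  0  1  0  1  0  1  0  1  2  3  2  3  2  0  1  0
G_A(15) = 0.
Heap B, S = {3, 4, 7}:
G(0) = 0
G(1) = mex{} = 0
G(2) = mex{} = 0
G(3) = mex{0} = 1
G(4) = mex{0,0} = 1
G(5) = mex{0,0} = 1
G(6) = mex{1,0} = 2
G(7) = mex{1,1,0} = 2
G(8) = mex{1,1,0} = 2
G(9) = mex{2,1,0} = 3
G(10) = mex{2,2,1} = 0
G(11) = mex{2,2,1} = 0
G(12) = mex{3,2,1} = 0
G(13) = mex{0,3,2} = 1
G(14) = mex{0,0,2} = 1
G(15) = mex{0,0,2} = 1
G(16) = mex{1,0,3} = 2
G(17) = mex{1,1,0} = 2
G(18) = mex{1,1,0} = 2
G(19) = mex{2,1,0} = 3
G(20) = mex{2,2,1} = 0
G(21) = mex{2,2,1} = 0
G_B(21) = 0.
Combined Grundy value = 0 ⊕ 0 = 0.
A winning move leaves total XOR = 0, i.e. changes one component's Grundy value g to g ⊕ X where X is the current total.
Heap A: target g' = 0⊕0 = 0, but every legal move changes the Grundy value (mex property), so 0 moves.
Heap B: target g' = 0⊕0 = 0, but every legal move changes the Grundy value (mex property), so 0 moves.

0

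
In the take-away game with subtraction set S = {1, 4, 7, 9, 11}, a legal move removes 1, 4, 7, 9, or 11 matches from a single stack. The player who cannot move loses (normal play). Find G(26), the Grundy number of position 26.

n :  0  1  2  3  4  5  6  7  8  9 10 11 12 13 14 15 16 17 18 19 20 21 22 23 24 25 26
G :  0  1  0  1  2  0  1  2  0  1  0  1  2  3  4  3  4  2  0  1  0  1  2  0  1  2  0

0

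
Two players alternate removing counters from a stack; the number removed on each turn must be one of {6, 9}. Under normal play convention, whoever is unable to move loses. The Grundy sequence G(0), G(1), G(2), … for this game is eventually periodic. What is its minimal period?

15

n :  0  1  2  3  4  5  6  7  8  9 10 11 12 13 14 15 16 17 18 19 20 21 22 23 24 25 26 27 28 29 30 31
G :  0  0  0  0  0  0  1  1  1  1  1  1  2  2  2  0  0  0  0  0  0  1  1  1  1  1  1  2  2  2  0  0
G(n+15) = G(n) holds for n = 0,…,8 (a full window of length max(S) = 9), so the sequence is purely periodic with period 15.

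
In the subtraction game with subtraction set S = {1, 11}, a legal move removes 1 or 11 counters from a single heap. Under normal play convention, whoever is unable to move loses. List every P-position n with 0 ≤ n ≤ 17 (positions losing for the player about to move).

0, 2, 4, 6, 8, 10, 12, 14, 16

G(0) = 0
G(1) = mex{0} = 1
G(2) = mex{1} = 0
G(3) = mex{0} = 1
G(4) = mex{1} = 0
G(5) = mex{0} = 1
G(6) = mex{1} = 0
G(7) = mex{0} = 1
G(8) = mex{1} = 0
G(9) = mex{0} = 1
G(10) = mex{1} = 0
G(11) = mex{0,0} = 1
G(12) = mex{1,1} = 0
G(13) = mex{0,0} = 1
G(14) = mex{1,1} = 0
G(15) = mex{0,0} = 1
G(16) = mex{1,1} = 0
G(17) = mex{0,0} = 1
P-positions are exactly the n with G(n) = 0.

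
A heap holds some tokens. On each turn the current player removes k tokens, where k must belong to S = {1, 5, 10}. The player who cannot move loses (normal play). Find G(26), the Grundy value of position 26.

3

n :  0  1  2  3  4  5  6  7  8  9 10 11 12 13 14 15 16 17 18 19 20 21 22 23 24 25 26
G :  0  1  0  1  0  1  0  1  0  1  2  3  2  3  2  0  1  0  1  0  1  0  1  0  1  2  3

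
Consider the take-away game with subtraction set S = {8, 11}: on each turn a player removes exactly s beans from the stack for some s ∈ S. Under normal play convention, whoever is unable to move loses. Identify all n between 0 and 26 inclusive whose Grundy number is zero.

0, 1, 2, 3, 4, 5, 6, 7, 19, 20, 21, 22, 23, 24, 25, 26

n :  0  1  2  3  4  5  6  7  8  9 10 11 12 13 14 15 16 17 18 19 20 21 22 23 24 25 26
G :  0  0  0  0  0  0  0  0  1  1  1  1  1  1  1  1  2  2  2  0  0  0  0  0  0  0  0
P-positions are exactly the n with G(n) = 0.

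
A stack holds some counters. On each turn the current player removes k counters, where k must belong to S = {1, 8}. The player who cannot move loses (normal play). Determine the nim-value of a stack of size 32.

1

n :  0  1  2  3  4  5  6  7  8  9 10 11 12 13 14 15 16 17 18 19 20 21 22 23 24 25 26 27 28 29 30 31 32
G :  0  1  0  1  0  1  0  1  2  0  1  0  1  0  1  0  1  2  0  1  0  1  0  1  0  1  2  0  1  0  1  0  1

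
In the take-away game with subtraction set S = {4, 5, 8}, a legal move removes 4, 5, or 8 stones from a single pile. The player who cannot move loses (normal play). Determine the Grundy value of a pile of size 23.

2

G(0) = 0
G(1) = mex{} = 0
G(2) = mex{} = 0
G(3) = mex{} = 0
G(4) = mex{0} = 1
G(5) = mex{0,0} = 1
G(6) = mex{0,0} = 1
G(7) = mex{0,0} = 1
G(8) = mex{1,0,0} = 2
G(9) = mex{1,1,0} = 2
G(10) = mex{1,1,0} = 2
G(11) = mex{1,1,0} = 2
G(12) = mex{2,1,1} = 0
G(13) = mex{2,2,1} = 0
G(14) = mex{2,2,1} = 0
G(15) = mex{2,2,1} = 0
G(16) = mex{0,2,2} = 1
G(17) = mex{0,0,2} = 1
G(18) = mex{0,0,2} = 1
G(19) = mex{0,0,2} = 1
G(20) = mex{1,0,0} = 2
G(21) = mex{1,1,0} = 2
G(22) = mex{1,1,0} = 2
G(23) = mex{1,1,0} = 2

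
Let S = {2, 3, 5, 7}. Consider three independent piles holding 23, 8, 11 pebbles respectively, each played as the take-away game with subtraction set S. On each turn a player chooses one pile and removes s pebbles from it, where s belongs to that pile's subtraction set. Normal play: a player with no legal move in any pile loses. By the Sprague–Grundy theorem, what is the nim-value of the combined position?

7

All piles use S = {2, 3, 5, 7}:
G(0) = 0
G(1) = mex{} = 0
G(2) = mex{0} = 1
G(3) = mex{0,0} = 1
G(4) = mex{1,0} = 2
G(5) = mex{1,1,0} = 2
G(6) = mex{2,1,0} = 3
G(7) = mex{2,2,1,0} = 3
G(8) = mex{3,2,1,0} = 4
G(9) = mex{3,3,2,1} = 0
G(10) = mex{4,3,2,1} = 0
G(11) = mex{0,4,3,2} = 1
G(12) = mex{0,0,3,2} = 1
G(13) = mex{1,0,4,3} = 2
G(14) = mex{1,1,0,3} = 2
G(15) = mex{2,1,0,4} = 3
G(16) = mex{2,2,1,0} = 3
G(17) = mex{3,2,1,0} = 4
G(18) = mex{3,3,2,1} = 0
G(19) = mex{4,3,2,1} = 0
G(20) = mex{0,4,3,2} = 1
G(21) = mex{0,0,3,2} = 1
G(22) = mex{1,0,4,3} = 2
G(23) = mex{1,1,0,3} = 2
Pile A: G(23) = 2.
Pile B: G(8) = 4.
Pile C: G(11) = 1.
Combined Grundy value = 2 ⊕ 4 ⊕ 1 = 7.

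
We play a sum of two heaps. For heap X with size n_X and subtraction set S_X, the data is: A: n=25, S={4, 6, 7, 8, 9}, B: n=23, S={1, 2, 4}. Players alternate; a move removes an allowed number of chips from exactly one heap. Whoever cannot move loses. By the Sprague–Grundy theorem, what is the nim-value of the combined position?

Heap A, S = {4, 6, 7, 8, 9}:
G(0) = 0
G(1) = mex{} = 0
G(2) = mex{} = 0
G(3) = mex{} = 0
G(4) = mex{0} = 1
G(5) = mex{0} = 1
G(6) = mex{0,0} = 1
G(7) = mex{0,0,0} = 1
G(8) = mex{1,0,0,0} = 2
G(9) = mex{1,0,0,0,0} = 2
G(10) = mex{1,1,0,0,0} = 2
G(11) = mex{1,1,1,0,0} = 2
G(12) = mex{2,1,1,1,0} = 3
G(13) = mex{2,1,1,1,1} = 0
G(14) = mex{2,2,1,1,1} = 0
G(15) = mex{2,2,2,1,1} = 0
G(16) = mex{3,2,2,2,1} = 0
G(17) = mex{0,2,2,2,2} = 1
G(18) = mex{0,3,2,2,2} = 1
G(19) = mex{0,0,3,2,2} = 1
G(20) = mex{0,0,0,3,2} = 1
G(21) = mex{1,0,0,0,3} = 2
G(22) = mex{1,0,0,0,0} = 2
G(23) = mex{1,1,0,0,0} = 2
G(24) = mex{1,1,1,0,0} = 2
G(25) = mex{2,1,1,1,0} = 3
G_A(25) = 3.
Heap B, S = {1, 2, 4}:
G(0) = 0
G(1) = mex{0} = 1
G(2) = mex{1,0} = 2
G(3) = mex{2,1} = 0
G(4) = mex{0,2,0} = 1
G(5) = mex{1,0,1} = 2
G(6) = mex{2,1,2} = 0
G(7) = mex{0,2,0} = 1
G(8) = mex{1,0,1} = 2
G(9) = mex{2,1,2} = 0
G(10) = mex{0,2,0} = 1
G(11) = mex{1,0,1} = 2
G(12) = mex{2,1,2} = 0
G(13) = mex{0,2,0} = 1
G(14) = mex{1,0,1} = 2
G(15) = mex{2,1,2} = 0
G(16) = mex{0,2,0} = 1
G(17) = mex{1,0,1} = 2
G(18) = mex{2,1,2} = 0
G(19) = mex{0,2,0} = 1
G(20) = mex{1,0,1} = 2
G(21) = mex{2,1,2} = 0
G(22) = mex{0,2,0} = 1
G(23) = mex{1,0,1} = 2
G_B(23) = 2.
Combined Grundy value = 3 ⊕ 2 = 1.

1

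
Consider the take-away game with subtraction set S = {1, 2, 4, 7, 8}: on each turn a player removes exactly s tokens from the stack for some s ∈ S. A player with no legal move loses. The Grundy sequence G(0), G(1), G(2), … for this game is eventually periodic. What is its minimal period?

n :  0  1  2  3  4  5  6  7  8  9 10 11 12 13 14
G :  0  1  2  0  1  2  0  1  2  0  1  2  0  1  2
G(n+3) = G(n) holds for n = 0,…,7 (a full window of length max(S) = 8), so the sequence is purely periodic with period 3.

3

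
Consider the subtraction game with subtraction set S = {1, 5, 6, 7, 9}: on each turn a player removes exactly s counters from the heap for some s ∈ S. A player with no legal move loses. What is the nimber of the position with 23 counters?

n :  0  1  2  3  4  5  6  7  8  9 10 11 12 13 14 15 16 17 18 19 20 21 22 23
G :  0  1  0  1  0  1  2  3  2  3  2  3  0  1  0  1  0  1  2  3  2  3  2  3

3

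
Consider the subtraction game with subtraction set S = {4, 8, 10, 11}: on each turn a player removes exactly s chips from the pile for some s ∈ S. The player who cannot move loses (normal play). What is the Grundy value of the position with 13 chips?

n :  0  1  2  3  4  5  6  7  8  9 10 11 12 13
G :  0  0  0  0  1  1  1  1  2  2  2  2  3  3

3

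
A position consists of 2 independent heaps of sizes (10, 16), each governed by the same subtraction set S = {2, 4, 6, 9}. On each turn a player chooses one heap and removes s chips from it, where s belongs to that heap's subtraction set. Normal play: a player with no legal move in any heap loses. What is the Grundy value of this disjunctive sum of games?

1

All heaps use S = {2, 4, 6, 9}:
G(0) = 0
G(1) = mex{} = 0
G(2) = mex{0} = 1
G(3) = mex{0} = 1
G(4) = mex{1,0} = 2
G(5) = mex{1,0} = 2
G(6) = mex{2,1,0} = 3
G(7) = mex{2,1,0} = 3
G(8) = mex{3,2,1} = 0
G(9) = mex{3,2,1,0} = 4
G(10) = mex{0,3,2,0} = 1
G(11) = mex{4,3,2,1} = 0
G(12) = mex{1,0,3,1} = 2
G(13) = mex{0,4,3,2} = 1
G(14) = mex{2,1,0,2} = 3
G(15) = mex{1,0,4,3} = 2
G(16) = mex{3,2,1,3} = 0
Heap A: G(10) = 1.
Heap B: G(16) = 0.
Combined Grundy value = 1 ⊕ 0 = 1.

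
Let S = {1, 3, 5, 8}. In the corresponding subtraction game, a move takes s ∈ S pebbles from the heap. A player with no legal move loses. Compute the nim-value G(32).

n :  0  1  2  3  4  5  6  7  8  9 10 11 12 13 14 15 16 17 18 19 20 21 22 23 24 25 26 27 28 29 30 31 32
G :  0  1  0  1  0  1  0  1  2  3  2  3  2  0  1  0  1  0  1  0  1  2  3  2  3  2  0  1  0  1  0  1  0

0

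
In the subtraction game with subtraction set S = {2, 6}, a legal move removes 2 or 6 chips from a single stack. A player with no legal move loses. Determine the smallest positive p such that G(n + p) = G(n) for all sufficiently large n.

4

G(0) = 0
G(1) = mex{} = 0
G(2) = mex{0} = 1
G(3) = mex{0} = 1
G(4) = mex{1} = 0
G(5) = mex{1} = 0
G(6) = mex{0,0} = 1
G(7) = mex{0,0} = 1
G(8) = mex{1,1} = 0
G(9) = mex{1,1} = 0
G(10) = mex{0,0} = 1
G(11) = mex{0,0} = 1
G(12) = mex{1,1} = 0
G(13) = mex{1,1} = 0
G(14) = mex{0,0} = 1
G(n+4) = G(n) holds for n = 0,…,5 (a full window of length max(S) = 6), so the sequence is purely periodic with period 4.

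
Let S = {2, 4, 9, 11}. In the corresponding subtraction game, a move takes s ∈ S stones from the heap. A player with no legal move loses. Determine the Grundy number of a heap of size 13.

0

G(0) = 0
G(1) = mex{} = 0
G(2) = mex{0} = 1
G(3) = mex{0} = 1
G(4) = mex{1,0} = 2
G(5) = mex{1,0} = 2
G(6) = mex{2,1} = 0
G(7) = mex{2,1} = 0
G(8) = mex{0,2} = 1
G(9) = mex{0,2,0} = 1
G(10) = mex{1,0,0} = 2
G(11) = mex{1,0,1,0} = 2
G(12) = mex{2,1,1,0} = 3
G(13) = mex{2,1,2,1} = 0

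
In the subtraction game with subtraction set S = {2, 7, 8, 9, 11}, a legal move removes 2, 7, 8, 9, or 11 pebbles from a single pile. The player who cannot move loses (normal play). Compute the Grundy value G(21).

n :  0  1  2  3  4  5  6  7  8  9 10 11 12 13 14 15 16 17 18 19 20 21
G :  0  0  1  1  0  0  1  1  2  2  3  3  2  2  3  3  4  0  0  1  1  0

0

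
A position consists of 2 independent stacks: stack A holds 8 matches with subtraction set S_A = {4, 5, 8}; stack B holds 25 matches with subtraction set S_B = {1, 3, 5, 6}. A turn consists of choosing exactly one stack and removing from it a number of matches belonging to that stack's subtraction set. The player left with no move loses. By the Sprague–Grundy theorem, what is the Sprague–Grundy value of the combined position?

3

Stack A, S = {4, 5, 8}:
G(0) = 0
G(1) = mex{} = 0
G(2) = mex{} = 0
G(3) = mex{} = 0
G(4) = mex{0} = 1
G(5) = mex{0,0} = 1
G(6) = mex{0,0} = 1
G(7) = mex{0,0} = 1
G(8) = mex{1,0,0} = 2
G_A(8) = 2.
Stack B, S = {1, 3, 5, 6}:
n :  0  1  2  3  4  5  6  7  8  9 10 11 12 13 14 15 16 17 18 19 20 21 22 23 24 25
G :  0  1  0  1  0  1  2  3  2  3  2  0  1  0  1  0  1  2  3  2  3  2  0  1  0  1
G_B(25) = 1.
Combined Grundy value = 2 ⊕ 1 = 3.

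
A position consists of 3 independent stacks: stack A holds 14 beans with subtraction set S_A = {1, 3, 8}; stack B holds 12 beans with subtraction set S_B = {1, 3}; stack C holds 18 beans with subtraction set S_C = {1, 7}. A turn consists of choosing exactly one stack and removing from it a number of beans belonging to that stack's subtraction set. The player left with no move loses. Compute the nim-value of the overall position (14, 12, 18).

Stack A, S = {1, 3, 8}:
n :  0  1  2  3  4  5  6  7  8  9 10 11 12 13 14
G :  0  1  0  1  0  1  0  1  2  3  2  0  1  0  1
G_A(14) = 1.
Stack B, S = {1, 3}:
n :  0  1  2  3  4  5  6  7  8  9 10 11 12
G :  0  1  0  1  0  1  0  1  0  1  0  1  0
G_B(12) = 0.
Stack C, S = {1, 7}:
n :  0  1  2  3  4  5  6  7  8  9 10 11 12 13 14 15 16 17 18
G :  0  1  0  1  0  1  0  1  0  1  0  1  0  1  0  1  0  1  0
G_C(18) = 0.
Combined Grundy value = 1 ⊕ 0 ⊕ 0 = 1.

1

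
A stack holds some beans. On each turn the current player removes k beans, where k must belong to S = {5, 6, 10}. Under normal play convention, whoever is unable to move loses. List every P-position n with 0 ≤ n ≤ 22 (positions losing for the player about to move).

G(0) = 0
G(1) = mex{} = 0
G(2) = mex{} = 0
G(3) = mex{} = 0
G(4) = mex{} = 0
G(5) = mex{0} = 1
G(6) = mex{0,0} = 1
G(7) = mex{0,0} = 1
G(8) = mex{0,0} = 1
G(9) = mex{0,0} = 1
G(10) = mex{1,0,0} = 2
G(11) = mex{1,1,0} = 2
G(12) = mex{1,1,0} = 2
G(13) = mex{1,1,0} = 2
G(14) = mex{1,1,0} = 2
G(15) = mex{2,1,1} = 0
G(16) = mex{2,2,1} = 0
G(17) = mex{2,2,1} = 0
G(18) = mex{2,2,1} = 0
G(19) = mex{2,2,1} = 0
G(20) = mex{0,2,2} = 1
G(21) = mex{0,0,2} = 1
G(22) = mex{0,0,2} = 1
P-positions are exactly the n with G(n) = 0.

0, 1, 2, 3, 4, 15, 16, 17, 18, 19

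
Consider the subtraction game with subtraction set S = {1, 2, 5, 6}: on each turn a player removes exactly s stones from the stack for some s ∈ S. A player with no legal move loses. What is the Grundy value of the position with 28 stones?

n :  0  1  2  3  4  5  6  7  8  9 10 11 12 13 14 15 16 17 18 19 20 21 22 23 24 25 26 27 28
G :  0  1  2  0  1  2  3  0  1  2  0  1  2  3  0  1  2  0  1  2  3  0  1  2  0  1  2  3  0

0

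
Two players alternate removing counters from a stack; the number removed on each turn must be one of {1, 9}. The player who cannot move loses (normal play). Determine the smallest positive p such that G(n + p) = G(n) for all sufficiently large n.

2

G(0) = 0
G(1) = mex{0} = 1
G(2) = mex{1} = 0
G(3) = mex{0} = 1
G(4) = mex{1} = 0
G(5) = mex{0} = 1
G(6) = mex{1} = 0
G(7) = mex{0} = 1
G(8) = mex{1} = 0
G(9) = mex{0,0} = 1
G(10) = mex{1,1} = 0
G(11) = mex{0,0} = 1
G(12) = mex{1,1} = 0
G(13) = mex{0,0} = 1
G(14) = mex{1,1} = 0
G(n+2) = G(n) holds for n = 0,…,8 (a full window of length max(S) = 9), so the sequence is purely periodic with period 2.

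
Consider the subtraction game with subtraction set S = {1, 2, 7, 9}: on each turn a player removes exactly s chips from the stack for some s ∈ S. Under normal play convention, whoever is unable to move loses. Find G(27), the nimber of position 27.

G(0) = 0
G(1) = mex{0} = 1
G(2) = mex{1,0} = 2
G(3) = mex{2,1} = 0
G(4) = mex{0,2} = 1
G(5) = mex{1,0} = 2
G(6) = mex{2,1} = 0
G(7) = mex{0,2,0} = 1
G(8) = mex{1,0,1} = 2
G(9) = mex{2,1,2,0} = 3
G(10) = mex{3,2,0,1} = 4
G(11) = mex{4,3,1,2} = 0
G(12) = mex{0,4,2,0} = 1
G(13) = mex{1,0,0,1} = 2
G(14) = mex{2,1,1,2} = 0
G(15) = mex{0,2,2,0} = 1
G(16) = mex{1,0,3,1} = 2
G(17) = mex{2,1,4,2} = 0
G(18) = mex{0,2,0,3} = 1
G(19) = mex{1,0,1,4} = 2
G(20) = mex{2,1,2,0} = 3
G(21) = mex{3,2,0,1} = 4
G(22) = mex{4,3,1,2} = 0
G(23) = mex{0,4,2,0} = 1
G(24) = mex{1,0,0,1} = 2
G(25) = mex{2,1,1,2} = 0
G(26) = mex{0,2,2,0} = 1
G(27) = mex{1,0,3,1} = 2

2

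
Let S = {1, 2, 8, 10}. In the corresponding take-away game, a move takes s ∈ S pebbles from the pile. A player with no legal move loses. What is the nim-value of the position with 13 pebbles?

G(0) = 0
G(1) = mex{0} = 1
G(2) = mex{1,0} = 2
G(3) = mex{2,1} = 0
G(4) = mex{0,2} = 1
G(5) = mex{1,0} = 2
G(6) = mex{2,1} = 0
G(7) = mex{0,2} = 1
G(8) = mex{1,0,0} = 2
G(9) = mex{2,1,1} = 0
G(10) = mex{0,2,2,0} = 1
G(11) = mex{1,0,0,1} = 2
G(12) = mex{2,1,1,2} = 0
G(13) = mex{0,2,2,0} = 1

1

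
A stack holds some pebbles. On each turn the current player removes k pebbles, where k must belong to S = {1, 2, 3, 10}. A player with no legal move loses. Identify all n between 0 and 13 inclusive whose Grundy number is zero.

0, 4, 8, 12

G(0) = 0
G(1) = mex{0} = 1
G(2) = mex{1,0} = 2
G(3) = mex{2,1,0} = 3
G(4) = mex{3,2,1} = 0
G(5) = mex{0,3,2} = 1
G(6) = mex{1,0,3} = 2
G(7) = mex{2,1,0} = 3
G(8) = mex{3,2,1} = 0
G(9) = mex{0,3,2} = 1
G(10) = mex{1,0,3,0} = 2
G(11) = mex{2,1,0,1} = 3
G(12) = mex{3,2,1,2} = 0
G(13) = mex{0,3,2,3} = 1
P-positions are exactly the n with G(n) = 0.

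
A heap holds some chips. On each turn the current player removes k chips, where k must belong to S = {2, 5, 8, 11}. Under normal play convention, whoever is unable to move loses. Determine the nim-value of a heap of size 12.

1

G(0) = 0
G(1) = mex{} = 0
G(2) = mex{0} = 1
G(3) = mex{0} = 1
G(4) = mex{1} = 0
G(5) = mex{1,0} = 2
G(6) = mex{0,0} = 1
G(7) = mex{2,1} = 0
G(8) = mex{1,1,0} = 2
G(9) = mex{0,0,0} = 1
G(10) = mex{2,2,1} = 0
G(11) = mex{1,1,1,0} = 2
G(12) = mex{0,0,0,0} = 1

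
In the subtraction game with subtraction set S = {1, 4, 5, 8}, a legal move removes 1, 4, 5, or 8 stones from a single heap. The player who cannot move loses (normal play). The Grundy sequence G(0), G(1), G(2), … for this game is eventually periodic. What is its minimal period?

9

n :  0  1  2  3  4  5  6  7  8  9 10 11 12 13 14 15 16 17 18 19
G :  0  1  0  1  2  3  2  3  4  0  1  0  1  2  3  2  3  4  0  1
G(n+9) = G(n) holds for n = 0,…,7 (a full window of length max(S) = 8), so the sequence is purely periodic with period 9.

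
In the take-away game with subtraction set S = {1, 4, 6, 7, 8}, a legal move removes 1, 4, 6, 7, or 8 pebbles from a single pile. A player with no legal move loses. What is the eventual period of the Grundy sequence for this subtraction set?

14

G(0) = 0
G(1) = mex{0} = 1
G(2) = mex{1} = 0
G(3) = mex{0} = 1
G(4) = mex{1,0} = 2
G(5) = mex{2,1} = 0
G(6) = mex{0,0,0} = 1
G(7) = mex{1,1,1,0} = 2
G(8) = mex{2,2,0,1,0} = 3
G(9) = mex{3,0,1,0,1} = 2
G(10) = mex{2,1,2,1,0} = 3
G(11) = mex{3,2,0,2,1} = 4
G(12) = mex{4,3,1,0,2} = 5
G(13) = mex{5,2,2,1,0} = 3
G(14) = mex{3,3,3,2,1} = 0
G(15) = mex{0,4,2,3,2} = 1
G(16) = mex{1,5,3,2,3} = 0
G(17) = mex{0,3,4,3,2} = 1
G(18) = mex{1,0,5,4,3} = 2
G(19) = mex{2,1,3,5,4} = 0
G(20) = mex{0,0,0,3,5} = 1
G(21) = mex{1,1,1,0,3} = 2
G(22) = mex{2,2,0,1,0} = 3
G(23) = mex{3,0,1,0,1} = 2
G(24) = mex{2,1,2,1,0} = 3
G(25) = mex{3,2,0,2,1} = 4
G(26) = mex{4,3,1,0,2} = 5
G(27) = mex{5,2,2,1,0} = 3
G(28) = mex{3,3,3,2,1} = 0
G(29) = mex{0,4,2,3,2} = 1
G(n+14) = G(n) holds for n = 0,…,7 (a full window of length max(S) = 8), so the sequence is purely periodic with period 14.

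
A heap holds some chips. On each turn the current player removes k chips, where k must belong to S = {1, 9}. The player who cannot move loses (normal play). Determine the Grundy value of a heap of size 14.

0

G(0) = 0
G(1) = mex{0} = 1
G(2) = mex{1} = 0
G(3) = mex{0} = 1
G(4) = mex{1} = 0
G(5) = mex{0} = 1
G(6) = mex{1} = 0
G(7) = mex{0} = 1
G(8) = mex{1} = 0
G(9) = mex{0,0} = 1
G(10) = mex{1,1} = 0
G(11) = mex{0,0} = 1
G(12) = mex{1,1} = 0
G(13) = mex{0,0} = 1
G(14) = mex{1,1} = 0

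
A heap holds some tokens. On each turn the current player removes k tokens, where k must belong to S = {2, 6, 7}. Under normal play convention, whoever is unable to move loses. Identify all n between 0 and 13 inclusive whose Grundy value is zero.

G(0) = 0
G(1) = mex{} = 0
G(2) = mex{0} = 1
G(3) = mex{0} = 1
G(4) = mex{1} = 0
G(5) = mex{1} = 0
G(6) = mex{0,0} = 1
G(7) = mex{0,0,0} = 1
G(8) = mex{1,1,0} = 2
G(9) = mex{1,1,1} = 0
G(10) = mex{2,0,1} = 3
G(11) = mex{0,0,0} = 1
G(12) = mex{3,1,0} = 2
G(13) = mex{1,1,1} = 0
P-positions are exactly the n with G(n) = 0.

0, 1, 4, 5, 9, 13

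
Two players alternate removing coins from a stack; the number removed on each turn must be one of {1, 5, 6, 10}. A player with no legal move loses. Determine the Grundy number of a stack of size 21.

2

G(0) = 0
G(1) = mex{0} = 1
G(2) = mex{1} = 0
G(3) = mex{0} = 1
G(4) = mex{1} = 0
G(5) = mex{0,0} = 1
G(6) = mex{1,1,0} = 2
G(7) = mex{2,0,1} = 3
G(8) = mex{3,1,0} = 2
G(9) = mex{2,0,1} = 3
G(10) = mex{3,1,0,0} = 2
G(11) = mex{2,2,1,1} = 0
G(12) = mex{0,3,2,0} = 1
G(13) = mex{1,2,3,1} = 0
G(14) = mex{0,3,2,0} = 1
G(15) = mex{1,2,3,1} = 0
G(16) = mex{0,0,2,2} = 1
G(17) = mex{1,1,0,3} = 2
G(18) = mex{2,0,1,2} = 3
G(19) = mex{3,1,0,3} = 2
G(20) = mex{2,0,1,2} = 3
G(21) = mex{3,1,0,0} = 2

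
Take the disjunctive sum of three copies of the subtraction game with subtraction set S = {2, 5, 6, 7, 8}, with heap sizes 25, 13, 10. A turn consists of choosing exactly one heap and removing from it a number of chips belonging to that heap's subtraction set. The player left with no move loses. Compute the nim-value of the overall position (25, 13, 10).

7

All heaps use S = {2, 5, 6, 7, 8}:
G(0) = 0
G(1) = mex{} = 0
G(2) = mex{0} = 1
G(3) = mex{0} = 1
G(4) = mex{1} = 0
G(5) = mex{1,0} = 2
G(6) = mex{0,0,0} = 1
G(7) = mex{2,1,0,0} = 3
G(8) = mex{1,1,1,0,0} = 2
G(9) = mex{3,0,1,1,0} = 2
G(10) = mex{2,2,0,1,1} = 3
G(11) = mex{2,1,2,0,1} = 3
G(12) = mex{3,3,1,2,0} = 4
G(13) = mex{3,2,3,1,2} = 0
G(14) = mex{4,2,2,3,1} = 0
G(15) = mex{0,3,2,2,3} = 1
G(16) = mex{0,3,3,2,2} = 1
G(17) = mex{1,4,3,3,2} = 0
G(18) = mex{1,0,4,3,3} = 2
G(19) = mex{0,0,0,4,3} = 1
G(20) = mex{2,1,0,0,4} = 3
G(21) = mex{1,1,1,0,0} = 2
G(22) = mex{3,0,1,1,0} = 2
G(23) = mex{2,2,0,1,1} = 3
G(24) = mex{2,1,2,0,1} = 3
G(25) = mex{3,3,1,2,0} = 4
Heap A: G(25) = 4.
Heap B: G(13) = 0.
Heap C: G(10) = 3.
Combined Grundy value = 4 ⊕ 0 ⊕ 3 = 7.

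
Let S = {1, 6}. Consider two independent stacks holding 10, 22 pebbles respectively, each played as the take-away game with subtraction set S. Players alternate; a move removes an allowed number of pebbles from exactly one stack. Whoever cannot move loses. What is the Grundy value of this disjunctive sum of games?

All stacks use S = {1, 6}:
G(0) = 0
G(1) = mex{0} = 1
G(2) = mex{1} = 0
G(3) = mex{0} = 1
G(4) = mex{1} = 0
G(5) = mex{0} = 1
G(6) = mex{1,0} = 2
G(7) = mex{2,1} = 0
G(8) = mex{0,0} = 1
G(9) = mex{1,1} = 0
G(10) = mex{0,0} = 1
G(11) = mex{1,1} = 0
G(12) = mex{0,2} = 1
G(13) = mex{1,0} = 2
G(14) = mex{2,1} = 0
G(15) = mex{0,0} = 1
G(16) = mex{1,1} = 0
G(17) = mex{0,0} = 1
G(18) = mex{1,1} = 0
G(19) = mex{0,2} = 1
G(20) = mex{1,0} = 2
G(21) = mex{2,1} = 0
G(22) = mex{0,0} = 1
Stack A: G(10) = 1.
Stack B: G(22) = 1.
Combined Grundy value = 1 ⊕ 1 = 0.

0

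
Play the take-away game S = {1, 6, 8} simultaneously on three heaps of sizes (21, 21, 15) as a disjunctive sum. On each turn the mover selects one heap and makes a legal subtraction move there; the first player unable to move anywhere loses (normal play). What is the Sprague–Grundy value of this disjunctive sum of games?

1

All heaps use S = {1, 6, 8}:
n :  0  1  2  3  4  5  6  7  8  9 10 11 12 13 14 15 16 17 18 19 20 21
G :  0  1  0  1  0  1  2  0  1  0  1  0  1  2  0  1  0  1  0  1  2  0
Heap A: G(21) = 0.
Heap B: G(21) = 0.
Heap C: G(15) = 1.
Combined Grundy value = 0 ⊕ 0 ⊕ 1 = 1.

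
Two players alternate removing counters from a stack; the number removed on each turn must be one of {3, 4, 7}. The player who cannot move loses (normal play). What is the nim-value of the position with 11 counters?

0

G(0) = 0
G(1) = mex{} = 0
G(2) = mex{} = 0
G(3) = mex{0} = 1
G(4) = mex{0,0} = 1
G(5) = mex{0,0} = 1
G(6) = mex{1,0} = 2
G(7) = mex{1,1,0} = 2
G(8) = mex{1,1,0} = 2
G(9) = mex{2,1,0} = 3
G(10) = mex{2,2,1} = 0
G(11) = mex{2,2,1} = 0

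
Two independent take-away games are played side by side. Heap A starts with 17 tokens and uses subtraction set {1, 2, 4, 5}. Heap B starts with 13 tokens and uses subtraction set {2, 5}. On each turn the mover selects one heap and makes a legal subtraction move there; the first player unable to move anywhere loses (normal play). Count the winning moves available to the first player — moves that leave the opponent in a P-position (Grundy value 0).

Heap A, S = {1, 2, 4, 5}:
G(0) = 0
G(1) = mex{0} = 1
G(2) = mex{1,0} = 2
G(3) = mex{2,1} = 0
G(4) = mex{0,2,0} = 1
G(5) = mex{1,0,1,0} = 2
G(6) = mex{2,1,2,1} = 0
G(7) = mex{0,2,0,2} = 1
G(8) = mex{1,0,1,0} = 2
G(9) = mex{2,1,2,1} = 0
G(10) = mex{0,2,0,2} = 1
G(11) = mex{1,0,1,0} = 2
G(12) = mex{2,1,2,1} = 0
G(13) = mex{0,2,0,2} = 1
G(14) = mex{1,0,1,0} = 2
G(15) = mex{2,1,2,1} = 0
G(16) = mex{0,2,0,2} = 1
G(17) = mex{1,0,1,0} = 2
G_A(17) = 2.
Heap B, S = {2, 5}:
G(0) = 0
G(1) = mex{} = 0
G(2) = mex{0} = 1
G(3) = mex{0} = 1
G(4) = mex{1} = 0
G(5) = mex{1,0} = 2
G(6) = mex{0,0} = 1
G(7) = mex{2,1} = 0
G(8) = mex{1,1} = 0
G(9) = mex{0,0} = 1
G(10) = mex{0,2} = 1
G(11) = mex{1,1} = 0
G(12) = mex{1,0} = 2
G(13) = mex{0,0} = 1
G_B(13) = 1.
Combined Grundy value = 2 ⊕ 1 = 3.
A winning move leaves total XOR = 0, i.e. changes one component's Grundy value g to g ⊕ X where X is the current total.
Heap A: need g' = 2⊕3 = 1. Options: 17−1→G=1, 17−2→G=0, 17−4→G=1, 17−5→G=0. Hits: 2.
Heap B: need g' = 1⊕3 = 2. Options: 13−2→G=0, 13−5→G=0. Hits: 0.

2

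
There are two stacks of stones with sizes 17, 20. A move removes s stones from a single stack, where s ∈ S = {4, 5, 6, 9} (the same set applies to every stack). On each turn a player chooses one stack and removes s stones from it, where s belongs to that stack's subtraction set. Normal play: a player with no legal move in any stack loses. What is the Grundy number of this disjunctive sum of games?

0

All stacks use S = {4, 5, 6, 9}:
n :  0  1  2  3  4  5  6  7  8  9 10 11 12 13 14 15 16 17 18 19 20
G :  0  0  0  0  1  1  1  1  2  2  2  2  3  0  0  0  0  1  1  1  1
Stack A: G(17) = 1.
Stack B: G(20) = 1.
Combined Grundy value = 1 ⊕ 1 = 0.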